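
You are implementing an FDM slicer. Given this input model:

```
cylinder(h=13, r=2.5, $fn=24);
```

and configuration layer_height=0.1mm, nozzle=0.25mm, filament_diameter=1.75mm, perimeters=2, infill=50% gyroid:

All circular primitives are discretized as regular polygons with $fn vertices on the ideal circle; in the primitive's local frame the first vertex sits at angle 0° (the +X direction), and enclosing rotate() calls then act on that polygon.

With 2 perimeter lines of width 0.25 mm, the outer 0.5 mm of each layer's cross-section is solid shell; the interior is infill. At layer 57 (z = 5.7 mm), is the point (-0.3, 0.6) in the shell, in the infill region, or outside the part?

infill

At z = 5.7 mm: the r=2.5 cylinder gives a regular 24-gon of circumradius 2.5 (constant along its height). Overall, the cross-section is a single solid region. The nearest boundary edge runs (-0.65, 2.41)→(-1.25, 2.17); distance from the point to it = 1.81 mm. The point is inside the cross-section and 1.81 mm from the nearest boundary — more than the 0.5 mm shell width (2 × 0.25), so it's in the infill interior.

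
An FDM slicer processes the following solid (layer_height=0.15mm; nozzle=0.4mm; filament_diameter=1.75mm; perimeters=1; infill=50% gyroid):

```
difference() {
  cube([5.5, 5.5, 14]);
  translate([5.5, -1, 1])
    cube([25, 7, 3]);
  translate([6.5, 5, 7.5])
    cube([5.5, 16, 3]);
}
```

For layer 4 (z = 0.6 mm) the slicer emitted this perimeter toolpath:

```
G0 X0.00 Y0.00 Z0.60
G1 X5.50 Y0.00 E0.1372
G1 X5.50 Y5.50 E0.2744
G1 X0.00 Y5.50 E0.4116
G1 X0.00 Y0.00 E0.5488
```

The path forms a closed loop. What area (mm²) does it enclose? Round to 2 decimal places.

30.25 mm²

Apply the shoelace formula to the sequence of (X, Y) vertices; enclosed area = 30.25 mm².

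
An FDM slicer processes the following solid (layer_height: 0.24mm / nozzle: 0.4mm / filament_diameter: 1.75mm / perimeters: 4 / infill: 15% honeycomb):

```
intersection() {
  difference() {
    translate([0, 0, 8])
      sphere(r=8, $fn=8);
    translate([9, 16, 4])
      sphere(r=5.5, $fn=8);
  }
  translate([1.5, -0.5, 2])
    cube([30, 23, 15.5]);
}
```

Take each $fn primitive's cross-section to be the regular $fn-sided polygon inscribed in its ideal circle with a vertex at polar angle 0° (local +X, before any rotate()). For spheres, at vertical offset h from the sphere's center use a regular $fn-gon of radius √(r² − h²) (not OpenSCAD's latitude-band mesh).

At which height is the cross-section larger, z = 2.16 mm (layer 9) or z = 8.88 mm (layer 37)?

layer 37 (z = 8.88 mm)

Layer 9 (z = 2.16): the sphere: section is a regular 8-gon, circumradius = √(r²−h²) = √(8²−5.84²) = 5.468 (area = (8/2)·5.468²·sin(360°/8) = 84.55 mm²); the sphere at (9, 16): section is a regular 8-gon, circumradius = √(r²−h²) = √(5.5²−1.84²) = 5.183 (area = (8/2)·5.183²·sin(360°/8) = 75.98 mm²); Subtracting the remaining from the first: starting from the r=8 sphere (84.55 mm²), the r=5.5 sphere at (9, 16) misses the remaining region (no effect) — area = 84.55 mm²; the cube at (1.5, -0.5) is present — its section is the full 30×23 rectangle (area 690.00 mm²); Taking the intersection: the 30×23 cube at (1.5, -0.5) partially overlaps the result so far; clipping to the common part keeps 15.34 mm² — area = 15.34 mm². So its area = 15.34 mm². Layer 37 (z = 8.88): the r=8 sphere contributes a regular 8-gon of circumradius √(8²−0.88²) = 7.951 (area = (8/2)·7.951²·sin(360°/8) = 178.83 mm²); the r=5.5 sphere at (9, 16) slices to a regular 8-gon of circumradius 2.537 (√(r²−h²) with h=4.88 from center) (area = (8/2)·2.537²·sin(360°/8) = 18.20 mm²); Taking the first minus the rest: starting from the r=8 sphere (178.83 mm²), the r=5.5 sphere at (9, 16) misses the remaining region (no effect) — area = 178.83 mm²; the cube at (1.5, -0.5) (footprint 30×23) is included at this height (area 690.00 mm²); Keeping only the common overlap: the 30×23 cube at (1.5, -0.5) partially overlaps the result so far; clipping to the common part keeps 36.42 mm² — area = 36.42 mm². So its area = 36.42 mm². Layer 37 is larger (36.42 vs 15.34 mm²).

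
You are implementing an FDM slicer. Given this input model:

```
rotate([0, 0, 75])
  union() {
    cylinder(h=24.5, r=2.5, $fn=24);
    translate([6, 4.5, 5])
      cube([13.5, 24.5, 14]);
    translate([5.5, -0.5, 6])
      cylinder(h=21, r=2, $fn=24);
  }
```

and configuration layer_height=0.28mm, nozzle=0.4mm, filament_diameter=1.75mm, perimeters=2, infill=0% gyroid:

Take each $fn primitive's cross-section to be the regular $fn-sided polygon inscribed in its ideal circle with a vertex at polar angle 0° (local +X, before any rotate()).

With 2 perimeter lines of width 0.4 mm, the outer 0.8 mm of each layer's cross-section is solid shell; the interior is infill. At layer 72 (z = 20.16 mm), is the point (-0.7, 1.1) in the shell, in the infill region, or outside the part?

At z = 20.16 mm: the r=2.5 cylinder gives a regular 24-gon of circumradius 2.5 (constant along its height); the cube at (6, 4.5) does not reach this height (z outside [5, 19]); the cylinder at (5.5, -0.5): section is a regular 24-gon, circumradius r=2; Combining (union): the 2 present regions are separate (no shared area or edge), so areas and boundary lengths simply add and each stays a separate island — 2 connected regions; (whole slice rotated 75° about Z — lengths, areas and connectivity unchanged). Overall, the cross-section has 2 separate islands. Undo the 75° rotation: the query point maps to (0.881, 0.961) in the un-rotated model frame. The nearest boundary edge runs (1.25, 2.17)→(1.77, 1.77); distance from the point to it = 1.18 mm. (Shell/infill is judged within the island containing the point — the largest one.) The point is inside the cross-section and 1.18 mm from the nearest boundary — more than the 0.8 mm shell width (2 × 0.4), so it's in the infill interior.

infill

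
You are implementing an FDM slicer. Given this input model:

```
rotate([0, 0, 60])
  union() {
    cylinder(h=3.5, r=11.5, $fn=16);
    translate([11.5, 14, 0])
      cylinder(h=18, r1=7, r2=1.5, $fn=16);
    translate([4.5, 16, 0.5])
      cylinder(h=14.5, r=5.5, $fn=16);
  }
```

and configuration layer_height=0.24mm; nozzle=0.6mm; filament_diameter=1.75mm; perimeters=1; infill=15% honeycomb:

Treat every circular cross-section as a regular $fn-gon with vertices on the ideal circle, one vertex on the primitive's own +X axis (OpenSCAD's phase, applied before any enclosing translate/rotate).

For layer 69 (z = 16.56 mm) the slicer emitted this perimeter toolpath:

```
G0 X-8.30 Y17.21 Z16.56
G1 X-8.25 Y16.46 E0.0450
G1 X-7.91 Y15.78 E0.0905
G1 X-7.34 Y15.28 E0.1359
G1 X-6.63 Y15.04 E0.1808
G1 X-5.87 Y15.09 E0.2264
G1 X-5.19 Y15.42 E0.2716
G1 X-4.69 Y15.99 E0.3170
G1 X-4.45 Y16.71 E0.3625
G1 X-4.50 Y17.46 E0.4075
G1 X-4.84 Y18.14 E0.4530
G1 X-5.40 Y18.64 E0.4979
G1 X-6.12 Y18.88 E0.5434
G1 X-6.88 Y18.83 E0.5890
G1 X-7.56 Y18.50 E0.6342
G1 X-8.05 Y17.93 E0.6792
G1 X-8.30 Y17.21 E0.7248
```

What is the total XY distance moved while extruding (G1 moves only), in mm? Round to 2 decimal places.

12.11 mm

Sum the Euclidean lengths of each G1 segment: total = 12.11 mm.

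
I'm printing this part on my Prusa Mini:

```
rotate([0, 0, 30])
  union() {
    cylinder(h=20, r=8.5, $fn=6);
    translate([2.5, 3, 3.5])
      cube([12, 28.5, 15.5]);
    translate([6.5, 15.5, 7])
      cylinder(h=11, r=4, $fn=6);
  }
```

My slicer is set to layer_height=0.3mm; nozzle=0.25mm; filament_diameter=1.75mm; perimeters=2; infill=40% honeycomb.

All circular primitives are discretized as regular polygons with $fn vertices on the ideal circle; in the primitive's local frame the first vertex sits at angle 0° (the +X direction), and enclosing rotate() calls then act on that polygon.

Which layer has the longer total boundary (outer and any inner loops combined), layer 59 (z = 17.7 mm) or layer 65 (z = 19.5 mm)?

Layer 59 (z = 17.7): the r=8.5 cylinder gives a regular 6-gon of circumradius 8.5 (constant along its height) (perimeter = 2·6·8.500·sin(180°/6) = 51.00 mm); the cube at (2.5, 3) (footprint 12×28.5) is included at this height (perimeter 81.00 mm); the r=4 cylinder at (6.5, 15.5) gives a regular 6-gon of circumradius 4 (constant along its height) (perimeter = 2·6·4.000·sin(180°/6) = 24.00 mm); Combining (union): the regions partially overlap (shared area 54.69 mm²), so the edge portions inside another operand are dropped and the merged outline is re-measured after clipping — boundary = 116.58 mm; (whole slice rotated 30° about Z — lengths, areas and connectivity unchanged). So its perimeter = 116.58 mm. Layer 65 (z = 19.5): the r=8.5 cylinder contributes a regular 6-gon of circumradius 8.5 (perimeter = 2·6·8.500·sin(180°/6) = 51.00 mm); the cube at (2.5, 3) is absent (z outside [3.5, 19]); the cylinder at (6.5, 15.5) is not intersected at this z (z outside [7, 18]); Taking the union: only the r=8.5 cylinder is present, so the union is just that shape — boundary = 51.00 mm; (whole slice rotated 30° about Z — lengths, areas and connectivity unchanged). So its perimeter = 51.00 mm. Layer 59 is larger (116.58 vs 51.00 mm).

layer 59 (z = 17.7 mm)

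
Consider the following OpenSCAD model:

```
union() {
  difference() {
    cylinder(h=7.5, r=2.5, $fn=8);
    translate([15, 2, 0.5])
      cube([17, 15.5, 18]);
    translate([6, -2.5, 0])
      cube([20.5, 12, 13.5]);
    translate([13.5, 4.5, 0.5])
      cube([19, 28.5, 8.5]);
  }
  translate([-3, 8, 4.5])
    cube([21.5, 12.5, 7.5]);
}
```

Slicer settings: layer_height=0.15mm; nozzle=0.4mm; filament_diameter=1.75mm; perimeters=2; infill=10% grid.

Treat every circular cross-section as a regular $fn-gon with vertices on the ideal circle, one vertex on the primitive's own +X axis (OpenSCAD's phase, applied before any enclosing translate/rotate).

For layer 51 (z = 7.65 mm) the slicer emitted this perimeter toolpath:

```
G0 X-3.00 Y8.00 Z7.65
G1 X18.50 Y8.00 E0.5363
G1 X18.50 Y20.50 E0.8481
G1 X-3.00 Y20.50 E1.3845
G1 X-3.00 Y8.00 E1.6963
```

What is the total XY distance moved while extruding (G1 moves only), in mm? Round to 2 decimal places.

Sum the Euclidean lengths of each G1 segment: total = 68.00 mm.

68.00 mm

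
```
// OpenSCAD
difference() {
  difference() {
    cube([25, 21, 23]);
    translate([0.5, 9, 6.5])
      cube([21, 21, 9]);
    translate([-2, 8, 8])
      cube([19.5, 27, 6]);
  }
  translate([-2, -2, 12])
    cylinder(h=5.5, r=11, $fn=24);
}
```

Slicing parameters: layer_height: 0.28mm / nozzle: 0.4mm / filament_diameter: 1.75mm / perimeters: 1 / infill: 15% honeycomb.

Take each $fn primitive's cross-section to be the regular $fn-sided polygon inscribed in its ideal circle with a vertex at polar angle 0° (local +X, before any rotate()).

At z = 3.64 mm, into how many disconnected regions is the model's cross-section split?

1

At z = 3.64 mm: the 25×21 cube contributes its full rectangle; the cube at (0.5, 9) is not intersected at this z (z outside [6.5, 15.5]); the cube at (-2, 8) does not reach this height (z outside [8, 14]); After the difference (first − rest): none of the subtracted shapes is present at this height, so the 25×21 cube is unchanged — 1 connected region; the cylinder at (-2, -2) does not reach this height (z outside [12, 17.5]); Subtracting the remaining from the first: none of the subtracted shapes is present at this height, so the result so far is unchanged — 1 connected region. The result has 1 disconnected region.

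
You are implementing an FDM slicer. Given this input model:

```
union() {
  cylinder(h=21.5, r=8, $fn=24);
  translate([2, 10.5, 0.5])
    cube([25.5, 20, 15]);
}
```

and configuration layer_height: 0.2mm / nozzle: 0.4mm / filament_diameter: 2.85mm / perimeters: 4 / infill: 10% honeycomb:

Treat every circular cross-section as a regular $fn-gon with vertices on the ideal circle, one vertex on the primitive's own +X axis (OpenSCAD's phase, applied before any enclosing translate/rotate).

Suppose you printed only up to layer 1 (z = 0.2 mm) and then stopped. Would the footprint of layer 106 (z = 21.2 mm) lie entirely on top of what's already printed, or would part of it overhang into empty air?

Compare the two slices. At z = 0.2: the r=8 cylinder gives a regular 24-gon of circumradius 8 (constant along its height) (area = (24/2)·8.000²·sin(360°/24) = 198.77 mm²); the cube at (2, 10.5) is absent (z outside [0.5, 15.5]); Taking the union: only the r=8 cylinder is present, so the union is just that shape — area = 198.77 mm². At z = 21.2: the r=8 cylinder gives a regular 24-gon of circumradius 8 (constant along its height) (area = (24/2)·8.000²·sin(360°/24) = 198.77 mm²); the cube at (2, 10.5) does not reach this height (z outside [0.5, 15.5]); Combining (union): only the r=8 cylinder is present, so the union is just that shape — area = 198.77 mm². Checking containment: the cross-section at z = 21.2 is a subset of the cross-section at z = 0.2.

entirely on top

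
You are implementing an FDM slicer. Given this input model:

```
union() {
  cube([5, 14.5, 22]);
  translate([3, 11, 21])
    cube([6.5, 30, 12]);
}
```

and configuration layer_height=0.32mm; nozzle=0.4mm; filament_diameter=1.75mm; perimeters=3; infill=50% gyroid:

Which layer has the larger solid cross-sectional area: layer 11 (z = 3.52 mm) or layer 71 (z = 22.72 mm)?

Layer 11 (z = 3.52): the cube is present — its section is the full 5×14.5 rectangle (area 72.50 mm²); the cube at (3, 11) does not reach this height (z outside [21, 33]); Merging all regions: only the 5×14.5 cube is present, so the union is just that shape — area = 72.50 mm². So its area = 72.50 mm². Layer 71 (z = 22.72): the cube does not reach this height (z outside [0, 22]); the cube at (3, 11) is present — its section is the full 6.5×30 rectangle (area 195.00 mm²); Taking the union: only the 6.5×30 cube at (3, 11) is present, so the union is just that shape — area = 195.00 mm². So its area = 195.00 mm². Layer 71 is larger (195.00 vs 72.50 mm²).

layer 71 (z = 22.72 mm)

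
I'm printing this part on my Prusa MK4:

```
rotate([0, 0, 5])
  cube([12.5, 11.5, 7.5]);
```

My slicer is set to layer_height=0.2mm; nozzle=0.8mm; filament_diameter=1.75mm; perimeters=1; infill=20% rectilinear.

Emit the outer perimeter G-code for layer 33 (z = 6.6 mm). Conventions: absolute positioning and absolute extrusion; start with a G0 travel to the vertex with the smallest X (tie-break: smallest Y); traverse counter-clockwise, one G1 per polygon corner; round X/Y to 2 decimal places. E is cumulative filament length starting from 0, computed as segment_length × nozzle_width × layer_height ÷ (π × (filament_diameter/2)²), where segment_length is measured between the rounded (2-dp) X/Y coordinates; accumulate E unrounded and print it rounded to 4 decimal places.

G0 X-1.00 Y11.46 Z6.60
G1 X0.00 Y0.00 E0.7652
G1 X12.45 Y1.09 E1.5966
G1 X11.45 Y12.55 E2.3618
G1 X-1.00 Y11.46 E3.1931

At z = 6.6 mm: the 12.5×11.5 cube contributes its full rectangle; (whole slice rotated 5° about Z — lengths, areas and connectivity unchanged). The outline is a single polygon with 4 vertices. Extrusion per mm of travel: 0.8 × 0.2 / (π × 0.875²) = 0.066520. Accumulating E over each segment gives final E = 3.1931.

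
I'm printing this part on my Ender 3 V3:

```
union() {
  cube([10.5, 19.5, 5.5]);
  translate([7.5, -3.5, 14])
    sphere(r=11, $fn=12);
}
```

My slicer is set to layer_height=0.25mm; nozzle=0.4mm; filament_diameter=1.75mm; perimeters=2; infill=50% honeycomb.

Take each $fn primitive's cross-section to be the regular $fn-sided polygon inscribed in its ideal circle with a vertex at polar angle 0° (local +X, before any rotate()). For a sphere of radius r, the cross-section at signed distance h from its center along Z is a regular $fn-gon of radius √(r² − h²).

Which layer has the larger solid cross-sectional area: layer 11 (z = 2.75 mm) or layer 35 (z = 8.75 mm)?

layer 35 (z = 8.75 mm)

Layer 11 (z = 2.75): the 10.5×19.5 cube contributes its full rectangle (area 204.75 mm²); the sphere at (7.5, -3.5) is not intersected at this z (|z−center|=11.250 > r=11); Taking the union: only the 10.5×19.5 cube is present, so the union is just that shape — area = 204.75 mm². So its area = 204.75 mm². Layer 35 (z = 8.75): the cube is not intersected at this z (z outside [0, 5.5]); the r=11 sphere at (7.5, -3.5) contributes a regular 12-gon of circumradius √(11²−5.25²) = 9.666 (area = (12/2)·9.666²·sin(360°/12) = 280.31 mm²); Combining (union): only the r=11 sphere at (7.5, -3.5) is present, so the union is just that shape — area = 280.31 mm². So its area = 280.31 mm². Layer 35 is larger (280.31 vs 204.75 mm²).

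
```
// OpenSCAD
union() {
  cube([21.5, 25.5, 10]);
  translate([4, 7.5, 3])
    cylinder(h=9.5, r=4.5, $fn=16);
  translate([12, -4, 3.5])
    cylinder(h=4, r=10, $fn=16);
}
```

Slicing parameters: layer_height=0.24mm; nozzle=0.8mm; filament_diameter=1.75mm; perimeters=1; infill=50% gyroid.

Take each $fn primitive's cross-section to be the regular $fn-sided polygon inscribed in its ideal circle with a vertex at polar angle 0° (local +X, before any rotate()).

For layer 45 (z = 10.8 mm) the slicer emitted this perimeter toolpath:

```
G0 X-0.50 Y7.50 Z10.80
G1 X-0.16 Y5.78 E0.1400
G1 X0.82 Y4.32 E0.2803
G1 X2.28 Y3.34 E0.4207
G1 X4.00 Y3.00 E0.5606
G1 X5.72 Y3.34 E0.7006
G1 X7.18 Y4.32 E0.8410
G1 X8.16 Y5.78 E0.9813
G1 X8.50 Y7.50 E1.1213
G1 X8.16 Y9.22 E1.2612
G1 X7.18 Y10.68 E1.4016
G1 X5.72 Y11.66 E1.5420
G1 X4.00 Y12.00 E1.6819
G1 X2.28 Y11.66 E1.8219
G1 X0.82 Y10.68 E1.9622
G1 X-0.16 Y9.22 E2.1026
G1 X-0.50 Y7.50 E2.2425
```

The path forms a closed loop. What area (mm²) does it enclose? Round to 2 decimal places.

62.00 mm²

Apply the shoelace formula to the sequence of (X, Y) vertices; enclosed area = 62.00 mm².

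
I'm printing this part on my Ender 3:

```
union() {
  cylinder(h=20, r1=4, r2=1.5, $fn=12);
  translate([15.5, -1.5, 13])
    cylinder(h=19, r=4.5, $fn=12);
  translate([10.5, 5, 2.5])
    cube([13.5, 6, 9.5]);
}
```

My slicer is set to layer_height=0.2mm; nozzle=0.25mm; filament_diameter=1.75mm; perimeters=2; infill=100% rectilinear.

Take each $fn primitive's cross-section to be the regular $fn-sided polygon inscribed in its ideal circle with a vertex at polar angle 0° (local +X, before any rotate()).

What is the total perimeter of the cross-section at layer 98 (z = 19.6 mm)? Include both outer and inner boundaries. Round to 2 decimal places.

At z = 19.6 mm: the cone contributes a regular 12-gon of circumradius 1.550 (interpolated between r1=4 and r2=1.5 at t=0.980) (perimeter = 2·12·1.550·sin(180°/12) = 9.63 mm); the r=4.5 cylinder at (15.5, -1.5) contributes a regular 12-gon of circumradius 4.5 (perimeter = 2·12·4.500·sin(180°/12) = 27.95 mm); the cube at (10.5, 5) does not reach this height (z outside [2.5, 12]); Combining (union): the 2 present regions are separate (no shared area or edge), so areas and boundary lengths simply add and each stays a separate island — boundary = 37.58 mm. Overall, the cross-section has 2 separate islands. Total boundary length (outer) = 37.58 mm.

37.58 mm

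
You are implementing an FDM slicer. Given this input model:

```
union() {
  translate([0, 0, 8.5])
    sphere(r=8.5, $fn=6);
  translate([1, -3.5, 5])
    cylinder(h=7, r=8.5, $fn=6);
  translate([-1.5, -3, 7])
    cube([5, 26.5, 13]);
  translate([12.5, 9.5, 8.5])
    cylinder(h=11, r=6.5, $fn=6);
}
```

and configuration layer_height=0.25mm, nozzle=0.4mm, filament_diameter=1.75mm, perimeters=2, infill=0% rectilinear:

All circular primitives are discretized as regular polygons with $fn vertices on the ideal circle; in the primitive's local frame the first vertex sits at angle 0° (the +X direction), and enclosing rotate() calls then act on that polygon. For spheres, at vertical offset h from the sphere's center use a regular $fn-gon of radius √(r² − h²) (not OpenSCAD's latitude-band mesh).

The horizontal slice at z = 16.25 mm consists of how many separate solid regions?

At z = 16.25 mm: the sphere: section is a regular 6-gon, circumradius = √(r²−h²) = √(8.5²−7.75²) = 3.491; the cylinder at (1, -3.5) is absent (z outside [5, 12]); the cube at (-1.5, -3) is present — its section is the full 5×26.5 rectangle; the r=6.5 cylinder at (12.5, 9.5) gives a regular 6-gon of circumradius 6.5 (constant along its height); Taking the union: the regions partially overlap (shared area 24.83 mm²), so overlapping operands fuse into one piece — 2 connected regions. The result has 2 disconnected regions.

2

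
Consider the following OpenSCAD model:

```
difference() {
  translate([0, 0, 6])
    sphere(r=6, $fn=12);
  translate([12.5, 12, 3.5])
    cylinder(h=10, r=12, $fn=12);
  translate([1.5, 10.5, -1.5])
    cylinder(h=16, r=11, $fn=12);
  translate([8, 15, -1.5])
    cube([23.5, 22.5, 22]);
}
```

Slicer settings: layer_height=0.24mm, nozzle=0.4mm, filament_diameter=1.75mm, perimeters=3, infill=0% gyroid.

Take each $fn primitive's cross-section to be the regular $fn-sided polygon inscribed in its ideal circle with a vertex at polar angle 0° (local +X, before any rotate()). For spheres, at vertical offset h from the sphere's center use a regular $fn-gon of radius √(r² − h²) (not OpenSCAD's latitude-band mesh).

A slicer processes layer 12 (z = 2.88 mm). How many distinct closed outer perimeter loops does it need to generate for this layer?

1

At z = 2.88 mm: the sphere: section is a regular 12-gon, circumradius = √(r²−h²) = √(6²−3.12²) = 5.125; the cylinder at (12.5, 12) does not reach this height (z outside [3.5, 13.5]); the r=11 cylinder at (1.5, 10.5) gives a regular 12-gon of circumradius 11 (constant along its height); the 23.5×22.5 cube at (8, 15) contributes its full rectangle; After the difference (first − rest): starting from the r=6 sphere, the r=11 cylinder at (1.5, 10.5) partially overlaps it — only the 36.91 mm² overlap (of its 363.00 mm²) is removed, clipping the outline; the 23.5×22.5 cube at (8, 15) misses the remaining region (no effect) — 1 connected region. The result has 1 disconnected region.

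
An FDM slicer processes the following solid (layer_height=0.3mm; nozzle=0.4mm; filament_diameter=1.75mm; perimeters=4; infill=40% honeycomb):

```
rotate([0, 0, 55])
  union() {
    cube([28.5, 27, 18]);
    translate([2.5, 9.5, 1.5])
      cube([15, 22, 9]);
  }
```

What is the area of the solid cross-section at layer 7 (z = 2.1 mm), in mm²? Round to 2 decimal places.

837.00 mm²

At z = 2.1 mm: the cube is present — its section is the full 28.5×27 rectangle (area 769.50 mm²); the 15×22 cube at (2.5, 9.5) contributes its full rectangle (area 330.00 mm²); Combining (union): the regions partially overlap — summed areas 1099.50 mm² minus the doubly-counted overlap 262.50 mm² gives 837.00 mm² — area = 837.00 mm²; (rotated 55° about Z; rotation is an isometry so areas/perimeters/island counts are preserved). Overall, the cross-section is a single solid region. Net area = 837.00 mm².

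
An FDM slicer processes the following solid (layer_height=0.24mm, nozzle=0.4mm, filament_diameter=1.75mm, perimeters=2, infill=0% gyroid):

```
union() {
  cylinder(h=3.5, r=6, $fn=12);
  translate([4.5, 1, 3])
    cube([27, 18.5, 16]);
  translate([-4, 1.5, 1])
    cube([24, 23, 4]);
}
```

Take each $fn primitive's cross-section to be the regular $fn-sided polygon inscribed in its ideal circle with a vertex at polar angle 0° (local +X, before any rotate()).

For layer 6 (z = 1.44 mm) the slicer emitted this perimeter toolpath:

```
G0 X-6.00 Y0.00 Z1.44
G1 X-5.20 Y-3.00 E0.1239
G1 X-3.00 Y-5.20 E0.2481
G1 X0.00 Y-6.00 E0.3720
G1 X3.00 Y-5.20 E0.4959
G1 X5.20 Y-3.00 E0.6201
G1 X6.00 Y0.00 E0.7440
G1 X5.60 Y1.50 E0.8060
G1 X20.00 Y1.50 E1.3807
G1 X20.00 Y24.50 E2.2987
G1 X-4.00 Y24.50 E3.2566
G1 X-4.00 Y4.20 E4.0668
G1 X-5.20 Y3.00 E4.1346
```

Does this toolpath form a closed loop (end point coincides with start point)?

Start point (G0): (-6.00, 0.00). End point (last G1): the path does not return to the start — open.

no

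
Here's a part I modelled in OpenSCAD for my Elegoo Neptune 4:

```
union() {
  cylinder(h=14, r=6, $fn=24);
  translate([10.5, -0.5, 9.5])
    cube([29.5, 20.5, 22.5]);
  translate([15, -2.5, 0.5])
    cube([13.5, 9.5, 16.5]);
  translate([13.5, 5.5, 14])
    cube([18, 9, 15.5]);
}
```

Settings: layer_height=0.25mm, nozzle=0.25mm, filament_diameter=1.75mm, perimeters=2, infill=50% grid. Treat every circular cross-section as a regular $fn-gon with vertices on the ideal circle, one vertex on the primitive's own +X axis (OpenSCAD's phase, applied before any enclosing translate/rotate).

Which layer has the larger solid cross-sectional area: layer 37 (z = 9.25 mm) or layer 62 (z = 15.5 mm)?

layer 62 (z = 15.5 mm)

Layer 37 (z = 9.25): the r=6 cylinder gives a regular 24-gon of circumradius 6 (constant along its height) (area = (24/2)·6.000²·sin(360°/24) = 111.81 mm²); the cube at (10.5, -0.5) is absent (z outside [9.5, 32]); the cube at (15, -2.5) is present — its section is the full 13.5×9.5 rectangle (area 128.25 mm²); the cube at (13.5, 5.5) is absent (z outside [14, 29.5]); Merging all regions: the 2 present regions are separate (no shared area or edge), so areas and boundary lengths simply add and each stays a separate island — area = 240.06 mm². So its area = 240.06 mm². Layer 62 (z = 15.5): the cylinder does not reach this height (z outside [0, 14]); the 29.5×20.5 cube at (10.5, -0.5) contributes its full rectangle (area 604.75 mm²); the cube at (15, -2.5) (footprint 13.5×9.5) is included at this height (area 128.25 mm²); the cube at (13.5, 5.5) (footprint 18×9) is included at this height (area 162.00 mm²); Merging all regions: the regions partially overlap — summed areas 895.00 mm² minus the doubly-counted overlap 263.25 mm² gives 631.75 mm² — area = 631.75 mm². So its area = 631.75 mm². Layer 62 is larger (631.75 vs 240.06 mm²).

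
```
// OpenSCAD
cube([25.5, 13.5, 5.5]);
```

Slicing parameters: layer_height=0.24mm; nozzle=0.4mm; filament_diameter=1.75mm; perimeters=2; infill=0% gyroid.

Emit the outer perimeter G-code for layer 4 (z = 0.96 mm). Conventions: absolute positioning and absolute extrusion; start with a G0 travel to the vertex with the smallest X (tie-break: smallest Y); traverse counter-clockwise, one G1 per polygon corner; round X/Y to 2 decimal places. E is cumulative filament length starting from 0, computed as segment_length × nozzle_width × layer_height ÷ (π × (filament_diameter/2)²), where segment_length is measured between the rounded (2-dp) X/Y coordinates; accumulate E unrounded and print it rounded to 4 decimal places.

G0 X0.00 Y0.00 Z0.96
G1 X25.50 Y0.00 E1.0178
G1 X25.50 Y13.50 E1.5566
G1 X0.00 Y13.50 E2.5743
G1 X0.00 Y0.00 E3.1131

At z = 0.96 mm: the cube is present — its section is the full 25.5×13.5 rectangle. The outline is a single polygon with 4 vertices. Extrusion per mm of travel: 0.4 × 0.24 / (π × 0.875²) = 0.039912. Accumulating E over each segment gives final E = 3.1131.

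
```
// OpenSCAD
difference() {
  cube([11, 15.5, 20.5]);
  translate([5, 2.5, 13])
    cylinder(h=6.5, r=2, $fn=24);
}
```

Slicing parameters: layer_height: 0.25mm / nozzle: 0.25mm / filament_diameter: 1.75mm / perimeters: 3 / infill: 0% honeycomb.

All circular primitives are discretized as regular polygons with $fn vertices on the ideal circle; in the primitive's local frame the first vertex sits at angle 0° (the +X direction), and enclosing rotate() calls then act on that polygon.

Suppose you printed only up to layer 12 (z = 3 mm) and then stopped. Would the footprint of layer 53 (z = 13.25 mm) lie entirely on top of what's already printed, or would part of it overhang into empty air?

entirely on top

Compare the two slices. At z = 3: the cube (footprint 11×15.5) is included at this height (area 170.50 mm²); the cylinder at (5, 2.5) is absent (z outside [13, 19.5]); After the difference (first − rest): none of the subtracted shapes is present at this height, so the 11×15.5 cube is unchanged — area = 170.50 mm². At z = 13.25: the cube is present — its section is the full 11×15.5 rectangle (area 170.50 mm²); the cylinder at (5, 2.5): section is a regular 24-gon, circumradius r=2 (area = (24/2)·2.000²·sin(360°/24) = 12.42 mm²); Subtracting the remaining from the first: starting from the 11×15.5 cube (170.50 mm²), the r=2 cylinder at (5, 2.5) lies wholly inside it (removes its full 12.42 mm² and its 12.53 mm outline becomes a hole wall) — area = 158.08 mm². Checking containment: the cross-section at z = 13.25 is a subset of the cross-section at z = 3.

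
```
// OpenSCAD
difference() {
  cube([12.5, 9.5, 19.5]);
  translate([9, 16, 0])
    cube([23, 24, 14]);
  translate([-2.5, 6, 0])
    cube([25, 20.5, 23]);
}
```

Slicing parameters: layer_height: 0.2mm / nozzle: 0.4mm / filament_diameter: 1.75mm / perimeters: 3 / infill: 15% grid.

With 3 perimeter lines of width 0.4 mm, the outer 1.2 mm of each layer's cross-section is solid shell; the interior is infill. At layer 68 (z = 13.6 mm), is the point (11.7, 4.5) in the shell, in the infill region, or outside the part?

At z = 13.6 mm: the cube is present — its section is the full 12.5×9.5 rectangle; the cube at (9, 16) is present — its section is the full 23×24 rectangle; the cube at (-2.5, 6) is present — its section is the full 25×20.5 rectangle; After the difference (first − rest): starting from the 12.5×9.5 cube, the 23×24 cube at (9, 16) misses the remaining region (no effect); the 25×20.5 cube at (-2.5, 6) partially overlaps it — only the 43.75 mm² overlap (of its 512.50 mm²) is removed, clipping the outline — 1 connected region. Overall, the cross-section is a single solid region. The nearest boundary edge runs (12.50, 6.00)→(12.50, 0.00); distance from the point to it = 0.80 mm. The point is inside the cross-section, 0.80 mm from the nearest boundary — within the 1.2 mm shell band (3 × 0.4).

shell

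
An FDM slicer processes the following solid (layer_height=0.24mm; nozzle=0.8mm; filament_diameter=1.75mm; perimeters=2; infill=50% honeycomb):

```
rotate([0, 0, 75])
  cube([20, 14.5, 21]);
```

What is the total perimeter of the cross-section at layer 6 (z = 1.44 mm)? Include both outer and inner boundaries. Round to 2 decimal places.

69.00 mm

At z = 1.44 mm: the 20×14.5 cube contributes its full rectangle (perimeter 69.00 mm); (whole slice rotated 75° about Z — lengths, areas and connectivity unchanged). Overall, the cross-section is a single solid region. Total boundary length (outer) = 69.00 mm.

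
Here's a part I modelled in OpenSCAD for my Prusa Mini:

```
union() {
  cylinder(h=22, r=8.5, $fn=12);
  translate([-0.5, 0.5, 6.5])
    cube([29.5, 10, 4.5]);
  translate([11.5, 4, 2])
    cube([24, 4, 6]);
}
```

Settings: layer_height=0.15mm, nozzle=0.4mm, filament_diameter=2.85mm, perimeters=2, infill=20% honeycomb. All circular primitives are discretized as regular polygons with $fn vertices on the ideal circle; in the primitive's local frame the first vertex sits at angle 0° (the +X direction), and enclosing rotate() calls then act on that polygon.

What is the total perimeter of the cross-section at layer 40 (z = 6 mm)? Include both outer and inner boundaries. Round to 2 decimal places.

108.80 mm

At z = 6 mm: the cylinder: section is a regular 12-gon, circumradius r=8.5 (perimeter = 2·12·8.500·sin(180°/12) = 52.80 mm); the cube at (-0.5, 0.5) is absent (z outside [6.5, 11]); the cube at (11.5, 4) is present — its section is the full 24×4 rectangle (perimeter 56.00 mm); Merging all regions: the 2 present regions are separate (no shared area or edge), so areas and boundary lengths simply add and each stays a separate island — boundary = 108.80 mm. Overall, the cross-section has 2 separate islands. Total boundary length (outer) = 108.80 mm.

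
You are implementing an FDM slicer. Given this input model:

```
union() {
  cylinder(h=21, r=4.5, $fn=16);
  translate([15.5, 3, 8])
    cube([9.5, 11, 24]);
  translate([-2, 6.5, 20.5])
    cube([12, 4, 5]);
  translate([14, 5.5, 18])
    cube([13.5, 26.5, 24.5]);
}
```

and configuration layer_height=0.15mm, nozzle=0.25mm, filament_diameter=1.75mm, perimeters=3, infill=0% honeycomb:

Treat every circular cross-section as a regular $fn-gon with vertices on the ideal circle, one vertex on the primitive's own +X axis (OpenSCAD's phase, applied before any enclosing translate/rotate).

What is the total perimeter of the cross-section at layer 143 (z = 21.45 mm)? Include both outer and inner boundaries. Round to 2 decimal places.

117.00 mm

At z = 21.45 mm: the cylinder is absent (z outside [0, 21]); the 9.5×11 cube at (15.5, 3) contributes its full rectangle (perimeter 41.00 mm); the cube at (-2, 6.5) is present — its section is the full 12×4 rectangle (perimeter 32.00 mm); the 13.5×26.5 cube at (14, 5.5) contributes its full rectangle (perimeter 80.00 mm); Merging all regions: the regions partially overlap (shared area 80.75 mm²), so the edge portions inside another operand are dropped and the merged outline is re-measured after clipping — boundary = 117.00 mm. Overall, the cross-section has 2 separate islands. Total boundary length (outer) = 117.00 mm.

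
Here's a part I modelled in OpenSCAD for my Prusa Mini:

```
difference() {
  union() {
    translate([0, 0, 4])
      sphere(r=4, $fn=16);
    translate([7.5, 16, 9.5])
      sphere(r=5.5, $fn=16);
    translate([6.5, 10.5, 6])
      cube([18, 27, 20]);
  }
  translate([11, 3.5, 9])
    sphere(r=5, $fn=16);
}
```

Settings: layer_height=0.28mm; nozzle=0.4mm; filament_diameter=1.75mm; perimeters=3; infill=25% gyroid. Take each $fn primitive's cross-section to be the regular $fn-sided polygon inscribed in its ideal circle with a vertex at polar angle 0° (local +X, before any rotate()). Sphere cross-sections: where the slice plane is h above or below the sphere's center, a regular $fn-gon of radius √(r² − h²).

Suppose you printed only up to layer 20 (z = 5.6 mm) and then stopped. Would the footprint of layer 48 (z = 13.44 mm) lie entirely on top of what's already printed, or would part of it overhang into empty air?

part overhangs

Compare the two slices. At z = 5.6: the r=4 sphere contributes a regular 16-gon of circumradius √(4²−1.6²) = 3.666 (area = (16/2)·3.666²·sin(360°/16) = 41.15 mm²); the r=5.5 sphere at (7.5, 16) contributes a regular 16-gon of circumradius √(5.5²−3.9²) = 3.878 (area = (16/2)·3.878²·sin(360°/16) = 46.04 mm²); the cube at (6.5, 10.5) is not intersected at this z (z outside [6, 26]); Taking the union: the 2 present regions are separate (no shared area or edge), so areas and boundary lengths simply add and each stays a separate island — area = 87.19 mm²; the r=5 sphere at (11, 3.5) contributes a regular 16-gon of circumradius √(5²−3.4²) = 3.666 (area = (16/2)·3.666²·sin(360°/16) = 41.15 mm²); Taking the first minus the rest: starting from that combined region (87.19 mm²), the r=5 sphere at (11, 3.5) misses the remaining region (no effect) — area = 87.19 mm². At z = 13.44: the sphere does not reach this height (|z−center|=9.440 > r=4); the r=5.5 sphere at (7.5, 16) contributes a regular 16-gon of circumradius √(5.5²−3.94²) = 3.837 (area = (16/2)·3.837²·sin(360°/16) = 45.08 mm²); the cube at (6.5, 10.5) is present — its section is the full 18×27 rectangle (area 486.00 mm²); Merging all regions: the regions partially overlap — summed areas 531.08 mm² minus the doubly-counted overlap 30.02 mm² gives 501.07 mm² — area = 501.07 mm²; the r=5 sphere at (11, 3.5) slices to a regular 16-gon of circumradius 2.299 (√(r²−h²) with h=4.44 from center) (area = (16/2)·2.299²·sin(360°/16) = 16.18 mm²); After the difference (first − rest): starting from that combined region (501.07 mm²), the r=5 sphere at (11, 3.5) misses the remaining region (no effect) — area = 501.07 mm². Checking containment: at z = 13.44 the cross-section extends beyond the z = 5.6 cross-section by about 455.42 mm².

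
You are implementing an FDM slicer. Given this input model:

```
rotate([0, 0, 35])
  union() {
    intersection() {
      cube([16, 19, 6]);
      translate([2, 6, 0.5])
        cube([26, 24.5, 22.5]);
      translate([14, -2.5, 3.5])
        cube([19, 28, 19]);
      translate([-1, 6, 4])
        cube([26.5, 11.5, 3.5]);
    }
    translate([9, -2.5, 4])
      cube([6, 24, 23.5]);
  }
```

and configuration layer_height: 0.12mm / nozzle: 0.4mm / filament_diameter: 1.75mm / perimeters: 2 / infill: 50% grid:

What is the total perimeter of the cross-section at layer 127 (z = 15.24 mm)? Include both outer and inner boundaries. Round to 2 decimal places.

60.00 mm

At z = 15.24 mm: the cube does not reach this height (z outside [0, 6]); the cube at (2, 6) (footprint 26×24.5) is included at this height (perimeter 101.00 mm); the cube at (14, -2.5) is present — its section is the full 19×28 rectangle (perimeter 94.00 mm); the cube at (-1, 6) does not reach this height (z outside [4, 7.5]); Taking the intersection: at least one operand is absent at this height, so nothing remains; the cube at (9, -2.5) (footprint 6×24) is included at this height (perimeter 60.00 mm); Merging all regions: only the 6×24 cube at (9, -2.5) is present, so the union is just that shape — boundary = 60.00 mm; (whole slice rotated 35° about Z — lengths, areas and connectivity unchanged). Overall, the cross-section is a single solid region. Total boundary length (outer) = 60.00 mm.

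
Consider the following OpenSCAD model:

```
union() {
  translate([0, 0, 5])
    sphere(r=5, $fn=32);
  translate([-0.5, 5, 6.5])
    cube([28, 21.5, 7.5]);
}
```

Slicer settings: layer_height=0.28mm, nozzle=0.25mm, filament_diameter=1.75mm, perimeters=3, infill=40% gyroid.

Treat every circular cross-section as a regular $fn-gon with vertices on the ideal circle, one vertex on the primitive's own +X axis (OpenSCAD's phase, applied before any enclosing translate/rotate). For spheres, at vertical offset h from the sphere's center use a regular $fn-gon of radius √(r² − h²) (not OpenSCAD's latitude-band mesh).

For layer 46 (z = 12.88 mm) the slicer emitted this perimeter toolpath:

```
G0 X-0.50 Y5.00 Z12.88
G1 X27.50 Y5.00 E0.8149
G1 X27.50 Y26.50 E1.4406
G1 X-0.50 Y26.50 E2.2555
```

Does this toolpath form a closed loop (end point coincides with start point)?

Start point (G0): (-0.50, 5.00). End point (last G1): the path does not return to the start — open.

no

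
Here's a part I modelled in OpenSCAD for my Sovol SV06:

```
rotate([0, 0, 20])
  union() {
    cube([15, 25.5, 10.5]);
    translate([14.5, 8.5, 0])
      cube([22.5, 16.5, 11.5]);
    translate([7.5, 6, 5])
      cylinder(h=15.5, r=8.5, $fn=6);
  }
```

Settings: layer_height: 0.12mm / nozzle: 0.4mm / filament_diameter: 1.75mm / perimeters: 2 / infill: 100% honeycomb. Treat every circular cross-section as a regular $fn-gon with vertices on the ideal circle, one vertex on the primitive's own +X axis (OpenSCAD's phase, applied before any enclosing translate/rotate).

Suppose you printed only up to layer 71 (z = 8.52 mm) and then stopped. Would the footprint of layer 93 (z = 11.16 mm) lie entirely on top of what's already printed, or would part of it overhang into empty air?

Compare the two slices. At z = 8.52: the cube is present — its section is the full 15×25.5 rectangle (area 382.50 mm²); the cube at (14.5, 8.5) is present — its section is the full 22.5×16.5 rectangle (area 371.25 mm²); the r=8.5 cylinder at (7.5, 6) contributes a regular 6-gon of circumradius 8.5 (area = (6/2)·8.500²·sin(360°/6) = 187.71 mm²); Combining (union): the regions partially overlap — summed areas 941.46 mm² minus the doubly-counted overlap 179.86 mm² gives 761.60 mm² — area = 761.60 mm²; (whole slice rotated 20° about Z — lengths, areas and connectivity unchanged). At z = 11.16: the cube does not reach this height (z outside [0, 10.5]); the 22.5×16.5 cube at (14.5, 8.5) contributes its full rectangle (area 371.25 mm²); the r=8.5 cylinder at (7.5, 6) gives a regular 6-gon of circumradius 8.5 (constant along its height) (area = (6/2)·8.500²·sin(360°/6) = 187.71 mm²); Combining (union): the regions partially overlap — summed areas 558.96 mm² minus the doubly-counted overlap 0.00 mm² gives 558.96 mm² — area = 558.96 mm²; (whole slice rotated 20° about Z — lengths, areas and connectivity unchanged). Checking containment: the cross-section at z = 11.16 is a subset of the cross-section at z = 8.52.

entirely on top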